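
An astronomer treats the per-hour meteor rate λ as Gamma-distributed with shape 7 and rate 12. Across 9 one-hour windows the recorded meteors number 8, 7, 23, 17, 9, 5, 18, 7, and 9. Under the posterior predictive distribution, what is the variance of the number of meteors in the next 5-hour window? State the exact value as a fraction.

14300/441

Total count: 8 + 7 + 23 + 17 + 9 + 5 + 18 + 7 + 9 = 103.
Total exposure: 9 hours.
Posterior: α' = 7 + 103 = 110, β' = 12 + 9 = 21.
The posterior predictive for a window of length T is Negative Binomial with variance T·α'·(β'+T)/β'² = 5·110·26/441 = 14300/441.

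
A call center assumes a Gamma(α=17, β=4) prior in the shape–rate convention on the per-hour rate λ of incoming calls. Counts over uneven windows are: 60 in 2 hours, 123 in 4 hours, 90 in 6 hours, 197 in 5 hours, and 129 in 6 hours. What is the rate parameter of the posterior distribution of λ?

Total count: 60 + 123 + 90 + 197 + 129 = 599.
Total exposure: 2 + 4 + 6 + 5 + 6 = 23 hours.
Posterior: α' = 17 + 599 = 616, β' = 4 + 23 = 27.

27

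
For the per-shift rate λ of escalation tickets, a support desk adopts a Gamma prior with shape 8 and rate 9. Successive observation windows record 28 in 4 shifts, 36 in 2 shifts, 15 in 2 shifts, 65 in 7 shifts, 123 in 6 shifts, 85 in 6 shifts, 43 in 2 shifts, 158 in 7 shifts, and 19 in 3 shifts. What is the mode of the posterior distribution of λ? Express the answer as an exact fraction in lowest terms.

Total count: 28 + 36 + 15 + 65 + 123 + 85 + 43 + 158 + 19 = 572.
Total exposure: 4 + 2 + 2 + 7 + 6 + 6 + 2 + 7 + 3 = 39 shifts.
Gamma(α, β) with Poisson data over total exposure Σt gives posterior Gamma(α+Σx, β+Σt) = Gamma(580, 48).
Posterior mode = (α'−1)/β' = 579/48 = 193/16.

193/16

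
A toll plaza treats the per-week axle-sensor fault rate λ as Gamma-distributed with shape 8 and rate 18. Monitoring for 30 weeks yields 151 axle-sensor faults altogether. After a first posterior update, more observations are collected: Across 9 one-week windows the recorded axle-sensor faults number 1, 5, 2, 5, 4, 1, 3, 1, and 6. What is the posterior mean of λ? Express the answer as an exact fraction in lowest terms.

187/57

Total count 151 over total exposure 30 weeks.
After the first batch: Gamma(8 + 151, 18 + 30) = Gamma(159, 48).
Total count: 1 + 5 + 2 + 5 + 4 + 1 + 3 + 1 + 6 = 28.
Total exposure: 9 weeks.
After the second batch: Gamma(159 + 28, 48 + 9) = Gamma(187, 57).
Posterior mean = α'/β' = 187/57.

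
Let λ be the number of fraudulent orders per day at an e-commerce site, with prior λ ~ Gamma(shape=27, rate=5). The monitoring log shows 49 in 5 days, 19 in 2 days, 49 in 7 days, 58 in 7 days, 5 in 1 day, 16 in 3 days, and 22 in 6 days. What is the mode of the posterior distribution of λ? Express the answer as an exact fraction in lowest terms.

Total count: 49 + 19 + 49 + 58 + 5 + 16 + 22 = 218.
Total exposure: 5 + 2 + 7 + 7 + 1 + 3 + 6 = 31 days.
By Gamma–Poisson conjugacy, the posterior is Gamma(α + Σx, β + Σt) = Gamma(27 + 218, 5 + 31) = Gamma(245, 36).
Posterior mode = (α'−1)/β' = 244/36 = 61/9.

61/9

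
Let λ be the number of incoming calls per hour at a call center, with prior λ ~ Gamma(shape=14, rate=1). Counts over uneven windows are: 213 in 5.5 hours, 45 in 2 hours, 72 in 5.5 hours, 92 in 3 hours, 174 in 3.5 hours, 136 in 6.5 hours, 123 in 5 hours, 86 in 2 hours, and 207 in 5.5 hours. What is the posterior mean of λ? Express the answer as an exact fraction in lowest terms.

Total count: 213 + 45 + 72 + 92 + 174 + 136 + 123 + 86 + 207 = 1148.
Total exposure: 5.5 + 2 + 5.5 + 3 + 3.5 + 6.5 + 5 + 2 + 5.5 = 38.5 hours.
The Gamma prior is conjugate for the Poisson rate, so λ | data ~ Gamma(14+1148, 1+38.5) = Gamma(1162, 79/2).
Posterior mean = α'/β' = 1162/(79/2) = 2324/79.

2324/79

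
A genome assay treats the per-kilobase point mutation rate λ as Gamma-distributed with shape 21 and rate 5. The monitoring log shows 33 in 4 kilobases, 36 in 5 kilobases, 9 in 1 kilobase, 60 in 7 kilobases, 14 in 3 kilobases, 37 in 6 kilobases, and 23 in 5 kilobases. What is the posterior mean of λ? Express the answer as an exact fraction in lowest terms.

233/36

Total count: 33 + 36 + 9 + 60 + 14 + 37 + 23 = 212.
Total exposure: 4 + 5 + 1 + 7 + 3 + 6 + 5 = 31 kilobases.
Conjugate update: add total count to the shape and total exposure to the rate, giving Gamma(233, 36).
Posterior mean = α'/β' = 233/36.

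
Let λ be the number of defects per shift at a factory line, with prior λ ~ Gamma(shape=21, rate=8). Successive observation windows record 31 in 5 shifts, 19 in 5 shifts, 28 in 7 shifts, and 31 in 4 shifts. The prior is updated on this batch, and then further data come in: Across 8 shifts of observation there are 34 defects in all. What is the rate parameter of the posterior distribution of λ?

37

Total count: 31 + 19 + 28 + 31 = 109.
Total exposure: 5 + 5 + 7 + 4 = 21 shifts.
After the first batch: Gamma(21 + 109, 8 + 21) = Gamma(130, 29).
Total count 34 over total exposure 8 shifts.
After the second batch: Gamma(130 + 34, 29 + 8) = Gamma(164, 37).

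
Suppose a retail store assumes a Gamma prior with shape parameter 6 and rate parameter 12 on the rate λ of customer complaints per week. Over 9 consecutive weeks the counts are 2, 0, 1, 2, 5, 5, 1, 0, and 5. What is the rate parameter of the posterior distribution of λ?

21

Total count: 2 + 0 + 1 + 2 + 5 + 5 + 1 + 0 + 5 = 21.
Total exposure: 9 weeks.
The Gamma prior is conjugate for the Poisson rate, so λ | data ~ Gamma(6+21, 12+9) = Gamma(27, 21).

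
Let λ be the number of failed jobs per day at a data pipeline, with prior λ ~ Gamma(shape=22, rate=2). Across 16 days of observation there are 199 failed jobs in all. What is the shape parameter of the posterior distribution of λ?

221

Total count 199 over total exposure 16 days.
Gamma(α, β) with Poisson data over total exposure Σt gives posterior Gamma(α+Σx, β+Σt) = Gamma(221, 18).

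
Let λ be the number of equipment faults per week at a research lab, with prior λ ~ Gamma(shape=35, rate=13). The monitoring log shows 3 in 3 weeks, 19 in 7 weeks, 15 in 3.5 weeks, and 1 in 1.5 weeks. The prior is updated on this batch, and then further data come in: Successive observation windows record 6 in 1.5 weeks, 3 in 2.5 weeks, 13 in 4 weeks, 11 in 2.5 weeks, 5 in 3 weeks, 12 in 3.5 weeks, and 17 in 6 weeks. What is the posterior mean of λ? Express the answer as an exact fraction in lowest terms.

140/51

Total count: 3 + 19 + 15 + 1 = 38.
Total exposure: 3 + 7 + 3.5 + 1.5 = 15 weeks.
After the first batch: Gamma(35 + 38, 13 + 15) = Gamma(73, 28).
Total count: 6 + 3 + 13 + 11 + 5 + 12 + 17 = 67.
Total exposure: 1.5 + 2.5 + 4 + 2.5 + 3 + 3.5 + 6 = 23 weeks.
After the second batch: Gamma(73 + 67, 28 + 23) = Gamma(140, 51).
Posterior mean = α'/β' = 140/51.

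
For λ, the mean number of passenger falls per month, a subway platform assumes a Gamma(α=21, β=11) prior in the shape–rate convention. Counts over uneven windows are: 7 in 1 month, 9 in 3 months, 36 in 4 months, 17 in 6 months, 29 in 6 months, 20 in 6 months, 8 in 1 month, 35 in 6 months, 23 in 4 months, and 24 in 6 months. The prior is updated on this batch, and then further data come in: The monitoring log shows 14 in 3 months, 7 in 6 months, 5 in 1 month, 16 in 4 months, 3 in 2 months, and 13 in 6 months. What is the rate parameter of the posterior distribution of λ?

76

Total count: 7 + 9 + 36 + 17 + 29 + 20 + 8 + 35 + 23 + 24 = 208.
Total exposure: 1 + 3 + 4 + 6 + 6 + 6 + 1 + 6 + 4 + 6 = 43 months.
After the first batch: Gamma(21 + 208, 11 + 43) = Gamma(229, 54).
Total count: 14 + 7 + 5 + 16 + 3 + 13 = 58.
Total exposure: 3 + 6 + 1 + 4 + 2 + 6 = 22 months.
After the second batch: Gamma(229 + 58, 54 + 22) = Gamma(287, 76).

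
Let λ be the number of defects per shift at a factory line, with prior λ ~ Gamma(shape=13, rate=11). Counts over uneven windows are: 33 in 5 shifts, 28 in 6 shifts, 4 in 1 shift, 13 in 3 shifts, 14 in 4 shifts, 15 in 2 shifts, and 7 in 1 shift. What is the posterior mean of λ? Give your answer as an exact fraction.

127/33

Total count: 33 + 28 + 4 + 13 + 14 + 15 + 7 = 114.
Total exposure: 5 + 6 + 1 + 3 + 4 + 2 + 1 = 22 shifts.
The Gamma prior is conjugate for the Poisson rate, so λ | data ~ Gamma(13+114, 11+22) = Gamma(127, 33).
Posterior mean = α'/β' = 127/33.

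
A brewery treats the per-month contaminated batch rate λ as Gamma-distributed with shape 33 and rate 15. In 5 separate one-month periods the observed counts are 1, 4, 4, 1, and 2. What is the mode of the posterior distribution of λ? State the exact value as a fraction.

Total count: 1 + 4 + 4 + 1 + 2 = 12.
Total exposure: 5 months.
Posterior: α' = 33 + 12 = 45, β' = 15 + 5 = 20.
Posterior mode = (α'−1)/β' = 44/20 = 11/5.

11/5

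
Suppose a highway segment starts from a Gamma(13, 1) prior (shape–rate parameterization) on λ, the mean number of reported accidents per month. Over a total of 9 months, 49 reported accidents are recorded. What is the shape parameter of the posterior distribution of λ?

62

Total count 49 over total exposure 9 months.
Posterior: α' = 13 + 49 = 62, β' = 1 + 9 = 10.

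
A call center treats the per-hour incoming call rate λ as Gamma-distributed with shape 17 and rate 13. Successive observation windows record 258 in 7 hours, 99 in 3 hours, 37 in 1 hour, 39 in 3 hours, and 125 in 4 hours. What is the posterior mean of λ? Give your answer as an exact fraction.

Total count: 258 + 99 + 37 + 39 + 125 = 558.
Total exposure: 7 + 3 + 1 + 3 + 4 = 18 hours.
By Gamma–Poisson conjugacy, the posterior is Gamma(α + Σx, β + Σt) = Gamma(17 + 558, 13 + 18) = Gamma(575, 31).
Posterior mean = α'/β' = 575/31.

575/31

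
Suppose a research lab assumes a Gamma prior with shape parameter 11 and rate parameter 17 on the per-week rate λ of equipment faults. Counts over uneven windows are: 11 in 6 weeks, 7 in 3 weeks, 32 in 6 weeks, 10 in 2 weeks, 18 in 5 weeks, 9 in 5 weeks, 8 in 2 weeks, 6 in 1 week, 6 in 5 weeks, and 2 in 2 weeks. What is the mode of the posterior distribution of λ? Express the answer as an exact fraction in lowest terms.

Total count: 11 + 7 + 32 + 10 + 18 + 9 + 8 + 6 + 6 + 2 = 109.
Total exposure: 6 + 3 + 6 + 2 + 5 + 5 + 2 + 1 + 5 + 2 = 37 weeks.
Gamma(α, β) with Poisson data over total exposure Σt gives posterior Gamma(α+Σx, β+Σt) = Gamma(120, 54).
Posterior mode = (α'−1)/β' = 119/54.

119/54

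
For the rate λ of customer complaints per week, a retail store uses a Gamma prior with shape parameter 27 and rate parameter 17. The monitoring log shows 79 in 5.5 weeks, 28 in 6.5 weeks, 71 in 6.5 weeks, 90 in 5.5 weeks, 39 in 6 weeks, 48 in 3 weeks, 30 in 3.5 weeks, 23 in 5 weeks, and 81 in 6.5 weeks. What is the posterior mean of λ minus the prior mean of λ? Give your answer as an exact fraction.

7017/1105

Total count: 79 + 28 + 71 + 90 + 39 + 48 + 30 + 23 + 81 = 489.
Total exposure: 5.5 + 6.5 + 6.5 + 5.5 + 6 + 3 + 3.5 + 5 + 6.5 = 48 weeks.
Posterior: α' = 27 + 489 = 516, β' = 17 + 48 = 65.
Posterior mean = 516/65 = 516/65; prior mean = 27/17 = 27/17. Difference = 516/65 − 27/17 = 7017/1105.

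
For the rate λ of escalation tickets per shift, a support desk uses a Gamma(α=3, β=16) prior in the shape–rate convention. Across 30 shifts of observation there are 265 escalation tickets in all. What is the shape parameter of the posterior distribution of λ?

268

Total count 265 over total exposure 30 shifts.
Conjugate update: add total count to the shape and total exposure to the rate, giving Gamma(268, 46).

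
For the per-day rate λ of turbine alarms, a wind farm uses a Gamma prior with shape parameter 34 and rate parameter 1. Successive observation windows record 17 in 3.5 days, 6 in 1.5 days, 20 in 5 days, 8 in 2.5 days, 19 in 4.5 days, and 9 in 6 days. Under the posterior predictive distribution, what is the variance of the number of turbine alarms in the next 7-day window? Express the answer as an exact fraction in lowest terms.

Total count: 17 + 6 + 20 + 8 + 19 + 9 = 79.
Total exposure: 3.5 + 1.5 + 5 + 2.5 + 4.5 + 6 = 23 days.
Gamma(α, β) with Poisson data over total exposure Σt gives posterior Gamma(α+Σx, β+Σt) = Gamma(113, 24).
The posterior predictive for a window of length T is Negative Binomial with variance T·α'·(β'+T)/β'² = 7·113·31/576 = 24521/576.

24521/576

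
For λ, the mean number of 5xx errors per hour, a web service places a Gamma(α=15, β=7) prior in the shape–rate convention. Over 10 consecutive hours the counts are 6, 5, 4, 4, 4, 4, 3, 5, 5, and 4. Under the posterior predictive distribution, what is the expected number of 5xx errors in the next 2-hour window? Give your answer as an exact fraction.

Total count: 6 + 5 + 4 + 4 + 4 + 4 + 3 + 5 + 5 + 4 = 44.
Total exposure: 10 hours.
Posterior: α' = 15 + 44 = 59, β' = 7 + 10 = 17.
Predictive mean over a 2-hour window = T·E[λ|data] = 2·59/17 = 118/17.

118/17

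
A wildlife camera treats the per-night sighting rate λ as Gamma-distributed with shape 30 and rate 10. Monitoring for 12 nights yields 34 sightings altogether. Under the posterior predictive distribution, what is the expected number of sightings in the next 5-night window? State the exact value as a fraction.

160/11

Total count 34 over total exposure 12 nights.
Posterior: α' = 30 + 34 = 64, β' = 10 + 12 = 22.
Predictive mean over a 5-night window = T·E[λ|data] = 5·64/22 = 160/11.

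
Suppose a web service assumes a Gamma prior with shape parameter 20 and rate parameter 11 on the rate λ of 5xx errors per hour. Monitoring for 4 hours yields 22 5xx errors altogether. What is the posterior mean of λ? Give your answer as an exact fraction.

14/5

Total count 22 over total exposure 4 hours.
Conjugate update: add total count to the shape and total exposure to the rate, giving Gamma(42, 15).
Posterior mean = α'/β' = 42/15 = 14/5.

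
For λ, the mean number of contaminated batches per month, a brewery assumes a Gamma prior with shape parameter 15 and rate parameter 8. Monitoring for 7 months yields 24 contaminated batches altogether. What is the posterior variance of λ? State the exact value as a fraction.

13/75

Total count 24 over total exposure 7 months.
Conjugate update: add total count to the shape and total exposure to the rate, giving Gamma(39, 15).
Posterior variance = α'/β'² = 39/225 = 13/75.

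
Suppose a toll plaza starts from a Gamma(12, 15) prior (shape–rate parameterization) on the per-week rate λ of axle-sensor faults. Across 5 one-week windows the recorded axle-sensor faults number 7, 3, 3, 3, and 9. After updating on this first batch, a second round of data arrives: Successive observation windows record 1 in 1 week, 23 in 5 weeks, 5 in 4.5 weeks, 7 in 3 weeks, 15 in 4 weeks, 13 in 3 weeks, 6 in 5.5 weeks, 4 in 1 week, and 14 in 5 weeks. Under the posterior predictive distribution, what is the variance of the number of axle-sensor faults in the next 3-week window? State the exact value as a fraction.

Total count: 7 + 3 + 3 + 3 + 9 = 25.
Total exposure: 5 weeks.
After the first batch: Gamma(12 + 25, 15 + 5) = Gamma(37, 20).
Total count: 1 + 23 + 5 + 7 + 15 + 13 + 6 + 4 + 14 = 88.
Total exposure: 1 + 5 + 4.5 + 3 + 4 + 3 + 5.5 + 1 + 5 = 32 weeks.
After the second batch: Gamma(37 + 88, 20 + 32) = Gamma(125, 52).
The posterior predictive for a window of length T is Negative Binomial with variance T·α'·(β'+T)/β'² = 3·125·55/2704 = 20625/2704.

20625/2704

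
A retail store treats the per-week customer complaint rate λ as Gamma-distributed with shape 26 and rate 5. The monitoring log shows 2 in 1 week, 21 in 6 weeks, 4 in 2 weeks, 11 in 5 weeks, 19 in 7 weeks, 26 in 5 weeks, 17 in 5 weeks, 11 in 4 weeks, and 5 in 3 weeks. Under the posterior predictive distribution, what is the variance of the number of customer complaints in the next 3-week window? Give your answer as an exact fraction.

Total count: 2 + 21 + 4 + 11 + 19 + 26 + 17 + 11 + 5 = 116.
Total exposure: 1 + 6 + 2 + 5 + 7 + 5 + 5 + 4 + 3 = 38 weeks.
By Gamma–Poisson conjugacy, the posterior is Gamma(α + Σx, β + Σt) = Gamma(26 + 116, 5 + 38) = Gamma(142, 43).
The posterior predictive for a window of length T is Negative Binomial with variance T·α'·(β'+T)/β'² = 3·142·46/1849 = 19596/1849.

19596/1849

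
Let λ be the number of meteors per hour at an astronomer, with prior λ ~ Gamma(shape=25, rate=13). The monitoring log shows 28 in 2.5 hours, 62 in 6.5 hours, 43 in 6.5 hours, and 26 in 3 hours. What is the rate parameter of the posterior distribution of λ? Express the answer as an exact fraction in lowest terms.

Total count: 28 + 62 + 43 + 26 = 159.
Total exposure: 2.5 + 6.5 + 6.5 + 3 = 18.5 hours.
Gamma(α, β) with Poisson data over total exposure Σt gives posterior Gamma(α+Σx, β+Σt) = Gamma(184, 63/2).

63/2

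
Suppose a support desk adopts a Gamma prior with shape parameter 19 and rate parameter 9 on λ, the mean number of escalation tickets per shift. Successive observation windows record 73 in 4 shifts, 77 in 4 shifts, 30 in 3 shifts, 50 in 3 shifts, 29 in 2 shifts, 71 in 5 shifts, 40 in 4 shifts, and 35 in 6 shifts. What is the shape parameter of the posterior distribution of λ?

424

Total count: 73 + 77 + 30 + 50 + 29 + 71 + 40 + 35 = 405.
Total exposure: 4 + 4 + 3 + 3 + 2 + 5 + 4 + 6 = 31 shifts.
Posterior: α' = 19 + 405 = 424, β' = 9 + 31 = 40.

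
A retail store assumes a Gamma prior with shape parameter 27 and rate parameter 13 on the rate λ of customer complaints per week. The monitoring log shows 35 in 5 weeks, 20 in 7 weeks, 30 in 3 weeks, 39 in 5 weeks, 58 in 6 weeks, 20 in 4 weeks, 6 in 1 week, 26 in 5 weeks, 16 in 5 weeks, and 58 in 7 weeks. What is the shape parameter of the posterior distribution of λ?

335

Total count: 35 + 20 + 30 + 39 + 58 + 20 + 6 + 26 + 16 + 58 = 308.
Total exposure: 5 + 7 + 3 + 5 + 6 + 4 + 1 + 5 + 5 + 7 = 48 weeks.
Posterior: α' = 27 + 308 = 335, β' = 13 + 48 = 61.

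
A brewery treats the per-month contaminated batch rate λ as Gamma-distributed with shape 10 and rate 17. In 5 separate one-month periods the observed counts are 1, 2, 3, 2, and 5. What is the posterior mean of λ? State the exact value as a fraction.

23/22

Total count: 1 + 2 + 3 + 2 + 5 = 13.
Total exposure: 5 months.
Conjugate update: add total count to the shape and total exposure to the rate, giving Gamma(23, 22).
Posterior mean = α'/β' = 23/22.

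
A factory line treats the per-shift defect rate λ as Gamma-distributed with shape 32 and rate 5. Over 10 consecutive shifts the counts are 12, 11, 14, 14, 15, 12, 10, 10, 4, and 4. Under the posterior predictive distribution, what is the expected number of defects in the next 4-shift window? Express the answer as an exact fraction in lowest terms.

Total count: 12 + 11 + 14 + 14 + 15 + 12 + 10 + 10 + 4 + 4 = 106.
Total exposure: 10 shifts.
Gamma(α, β) with Poisson data over total exposure Σt gives posterior Gamma(α+Σx, β+Σt) = Gamma(138, 15).
Predictive mean over a 4-shift window = T·E[λ|data] = 4·138/15 = 184/5.

184/5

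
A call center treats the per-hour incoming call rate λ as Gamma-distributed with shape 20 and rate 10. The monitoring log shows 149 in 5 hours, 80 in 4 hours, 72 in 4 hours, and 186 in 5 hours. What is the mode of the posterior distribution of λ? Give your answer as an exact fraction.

Total count: 149 + 80 + 72 + 186 = 487.
Total exposure: 5 + 4 + 4 + 5 = 18 hours.
By Gamma–Poisson conjugacy, the posterior is Gamma(α + Σx, β + Σt) = Gamma(20 + 487, 10 + 18) = Gamma(507, 28).
Posterior mode = (α'−1)/β' = 506/28 = 253/14.

253/14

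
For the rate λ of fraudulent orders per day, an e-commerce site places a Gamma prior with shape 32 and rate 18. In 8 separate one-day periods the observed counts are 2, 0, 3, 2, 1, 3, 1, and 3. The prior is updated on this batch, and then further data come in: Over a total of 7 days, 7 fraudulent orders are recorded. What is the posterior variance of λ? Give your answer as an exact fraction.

6/121

Total count: 2 + 0 + 3 + 2 + 1 + 3 + 1 + 3 = 15.
Total exposure: 8 days.
After the first batch: Gamma(32 + 15, 18 + 8) = Gamma(47, 26).
Total count 7 over total exposure 7 days.
After the second batch: Gamma(47 + 7, 26 + 7) = Gamma(54, 33).
Posterior variance = α'/β'² = 54/1089 = 6/121.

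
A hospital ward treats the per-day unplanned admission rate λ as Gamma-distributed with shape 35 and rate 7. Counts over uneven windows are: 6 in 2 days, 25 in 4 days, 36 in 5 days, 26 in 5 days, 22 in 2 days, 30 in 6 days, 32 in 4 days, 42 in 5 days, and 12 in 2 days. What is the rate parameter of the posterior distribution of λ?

42

Total count: 6 + 25 + 36 + 26 + 22 + 30 + 32 + 42 + 12 = 231.
Total exposure: 2 + 4 + 5 + 5 + 2 + 6 + 4 + 5 + 2 = 35 days.
Conjugate update: add total count to the shape and total exposure to the rate, giving Gamma(266, 42).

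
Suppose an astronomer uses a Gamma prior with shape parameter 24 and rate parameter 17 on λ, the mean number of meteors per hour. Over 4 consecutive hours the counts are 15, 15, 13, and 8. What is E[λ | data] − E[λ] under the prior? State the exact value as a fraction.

257/119

Total count: 15 + 15 + 13 + 8 = 51.
Total exposure: 4 hours.
The Gamma prior is conjugate for the Poisson rate, so λ | data ~ Gamma(24+51, 17+4) = Gamma(75, 21).
Posterior mean = 75/21 = 25/7; prior mean = 24/17 = 24/17. Difference = 25/7 − 24/17 = 257/119.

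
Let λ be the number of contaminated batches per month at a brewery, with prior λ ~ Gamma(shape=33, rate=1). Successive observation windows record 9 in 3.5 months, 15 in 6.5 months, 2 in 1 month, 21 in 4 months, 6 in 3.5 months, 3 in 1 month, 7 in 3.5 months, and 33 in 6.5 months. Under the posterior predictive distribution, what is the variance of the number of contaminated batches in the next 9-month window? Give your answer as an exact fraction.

183438/3721

Total count: 9 + 15 + 2 + 21 + 6 + 3 + 7 + 33 = 96.
Total exposure: 3.5 + 6.5 + 1 + 4 + 3.5 + 1 + 3.5 + 6.5 = 29.5 months.
Gamma(α, β) with Poisson data over total exposure Σt gives posterior Gamma(α+Σx, β+Σt) = Gamma(129, 61/2).
The posterior predictive for a window of length T is Negative Binomial with variance T·α'·(β'+T)/β'² = 9·129·(79/2)/(3721/4) = 183438/3721.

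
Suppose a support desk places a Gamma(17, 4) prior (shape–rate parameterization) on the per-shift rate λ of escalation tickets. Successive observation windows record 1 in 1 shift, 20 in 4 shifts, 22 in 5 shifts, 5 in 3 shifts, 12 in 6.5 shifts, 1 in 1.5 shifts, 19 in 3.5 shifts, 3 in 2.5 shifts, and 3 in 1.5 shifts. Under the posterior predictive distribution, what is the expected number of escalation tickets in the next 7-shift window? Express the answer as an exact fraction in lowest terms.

1442/65

Total count: 1 + 20 + 22 + 5 + 12 + 1 + 19 + 3 + 3 = 86.
Total exposure: 1 + 4 + 5 + 3 + 6.5 + 1.5 + 3.5 + 2.5 + 1.5 = 28.5 shifts.
Posterior: α' = 17 + 86 = 103, β' = 4 + 28.5 = 65/2.
Predictive mean over a 7-shift window = T·E[λ|data] = 7·103/(65/2) = 1442/65.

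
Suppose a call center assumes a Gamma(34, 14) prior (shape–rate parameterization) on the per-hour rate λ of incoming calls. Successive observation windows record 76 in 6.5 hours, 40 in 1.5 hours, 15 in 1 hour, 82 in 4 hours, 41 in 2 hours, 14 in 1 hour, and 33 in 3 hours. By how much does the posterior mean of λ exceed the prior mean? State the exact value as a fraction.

Total count: 76 + 40 + 15 + 82 + 41 + 14 + 33 = 301.
Total exposure: 6.5 + 1.5 + 1 + 4 + 2 + 1 + 3 = 19 hours.
By Gamma–Poisson conjugacy, the posterior is Gamma(α + Σx, β + Σt) = Gamma(34 + 301, 14 + 19) = Gamma(335, 33).
Posterior mean = 335/33 = 335/33; prior mean = 34/14 = 17/7. Difference = 335/33 − 17/7 = 1784/231.

1784/231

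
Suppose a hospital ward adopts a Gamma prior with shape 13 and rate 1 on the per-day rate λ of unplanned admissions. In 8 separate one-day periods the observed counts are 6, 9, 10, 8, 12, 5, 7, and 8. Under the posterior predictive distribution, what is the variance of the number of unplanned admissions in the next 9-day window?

Total count: 6 + 9 + 10 + 8 + 12 + 5 + 7 + 8 = 65.
Total exposure: 8 days.
Conjugate update: add total count to the shape and total exposure to the rate, giving Gamma(78, 9).
The posterior predictive for a window of length T is Negative Binomial with variance T·α'·(β'+T)/β'² = 9·78·18/81 = 156.

156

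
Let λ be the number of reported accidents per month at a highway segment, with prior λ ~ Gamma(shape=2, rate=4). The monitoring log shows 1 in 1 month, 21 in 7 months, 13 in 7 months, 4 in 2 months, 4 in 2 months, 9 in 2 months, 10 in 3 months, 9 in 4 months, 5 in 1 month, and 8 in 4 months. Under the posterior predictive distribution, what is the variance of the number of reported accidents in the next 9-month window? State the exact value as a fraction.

Total count: 1 + 21 + 13 + 4 + 4 + 9 + 10 + 9 + 5 + 8 = 84.
Total exposure: 1 + 7 + 7 + 2 + 2 + 2 + 3 + 4 + 1 + 4 = 33 months.
The Gamma prior is conjugate for the Poisson rate, so λ | data ~ Gamma(2+84, 4+33) = Gamma(86, 37).
The posterior predictive for a window of length T is Negative Binomial with variance T·α'·(β'+T)/β'² = 9·86·46/1369 = 35604/1369.

35604/1369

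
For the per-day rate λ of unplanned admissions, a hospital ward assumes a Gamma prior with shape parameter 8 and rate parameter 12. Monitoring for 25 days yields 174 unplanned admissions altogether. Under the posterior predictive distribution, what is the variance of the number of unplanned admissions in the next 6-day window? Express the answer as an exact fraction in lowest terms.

46956/1369

Total count 174 over total exposure 25 days.
Gamma(α, β) with Poisson data over total exposure Σt gives posterior Gamma(α+Σx, β+Σt) = Gamma(182, 37).
The posterior predictive for a window of length T is Negative Binomial with variance T·α'·(β'+T)/β'² = 6·182·43/1369 = 46956/1369.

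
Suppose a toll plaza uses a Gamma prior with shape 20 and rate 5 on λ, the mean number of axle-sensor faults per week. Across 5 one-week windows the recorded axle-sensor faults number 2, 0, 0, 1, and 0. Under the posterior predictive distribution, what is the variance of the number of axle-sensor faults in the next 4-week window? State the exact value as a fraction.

Total count: 2 + 0 + 0 + 1 + 0 = 3.
Total exposure: 5 weeks.
By Gamma–Poisson conjugacy, the posterior is Gamma(α + Σx, β + Σt) = Gamma(20 + 3, 5 + 5) = Gamma(23, 10).
The posterior predictive for a window of length T is Negative Binomial with variance T·α'·(β'+T)/β'² = 4·23·14/100 = 322/25.

322/25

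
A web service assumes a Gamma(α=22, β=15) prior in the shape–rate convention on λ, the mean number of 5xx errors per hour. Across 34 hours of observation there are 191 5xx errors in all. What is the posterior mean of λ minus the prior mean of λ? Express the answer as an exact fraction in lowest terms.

Total count 191 over total exposure 34 hours.
Conjugate update: add total count to the shape and total exposure to the rate, giving Gamma(213, 49).
Posterior mean = 213/49 = 213/49; prior mean = 22/15 = 22/15. Difference = 213/49 − 22/15 = 2117/735.

2117/735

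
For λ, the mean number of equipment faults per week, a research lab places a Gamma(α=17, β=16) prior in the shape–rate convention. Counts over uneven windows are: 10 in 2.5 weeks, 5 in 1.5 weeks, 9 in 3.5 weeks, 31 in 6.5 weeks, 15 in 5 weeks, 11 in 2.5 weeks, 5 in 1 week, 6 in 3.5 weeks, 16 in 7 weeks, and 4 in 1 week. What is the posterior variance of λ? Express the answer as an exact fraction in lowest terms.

129/2500

Total count: 10 + 5 + 9 + 31 + 15 + 11 + 5 + 6 + 16 + 4 = 112.
Total exposure: 2.5 + 1.5 + 3.5 + 6.5 + 5 + 2.5 + 1 + 3.5 + 7 + 1 = 34 weeks.
The Gamma prior is conjugate for the Poisson rate, so λ | data ~ Gamma(17+112, 16+34) = Gamma(129, 50).
Posterior variance = α'/β'² = 129/2500.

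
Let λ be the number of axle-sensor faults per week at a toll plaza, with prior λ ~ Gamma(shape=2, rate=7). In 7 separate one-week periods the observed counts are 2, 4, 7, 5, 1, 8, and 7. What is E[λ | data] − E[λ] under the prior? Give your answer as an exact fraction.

Total count: 2 + 4 + 7 + 5 + 1 + 8 + 7 = 34.
Total exposure: 7 weeks.
Posterior: α' = 2 + 34 = 36, β' = 7 + 7 = 14.
Posterior mean = 36/14 = 18/7; prior mean = 2/7 = 2/7. Difference = 18/7 − 2/7 = 16/7.

16/7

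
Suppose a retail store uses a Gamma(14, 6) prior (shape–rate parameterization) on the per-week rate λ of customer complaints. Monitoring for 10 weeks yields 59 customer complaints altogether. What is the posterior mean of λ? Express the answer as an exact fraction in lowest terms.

Total count 59 over total exposure 10 weeks.
Posterior: α' = 14 + 59 = 73, β' = 6 + 10 = 16.
Posterior mean = α'/β' = 73/16.

73/16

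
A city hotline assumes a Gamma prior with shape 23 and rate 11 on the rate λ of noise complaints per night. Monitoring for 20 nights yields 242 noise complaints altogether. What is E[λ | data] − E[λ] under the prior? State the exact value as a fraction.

2202/341

Total count 242 over total exposure 20 nights.
Conjugate update: add total count to the shape and total exposure to the rate, giving Gamma(265, 31).
Posterior mean = 265/31 = 265/31; prior mean = 23/11 = 23/11. Difference = 265/31 − 23/11 = 2202/341.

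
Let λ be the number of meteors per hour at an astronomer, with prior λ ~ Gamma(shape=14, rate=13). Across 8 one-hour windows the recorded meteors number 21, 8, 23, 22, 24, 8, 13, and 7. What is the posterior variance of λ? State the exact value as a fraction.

20/63

Total count: 21 + 8 + 23 + 22 + 24 + 8 + 13 + 7 = 126.
Total exposure: 8 hours.
Gamma(α, β) with Poisson data over total exposure Σt gives posterior Gamma(α+Σx, β+Σt) = Gamma(140, 21).
Posterior variance = α'/β'² = 140/441 = 20/63.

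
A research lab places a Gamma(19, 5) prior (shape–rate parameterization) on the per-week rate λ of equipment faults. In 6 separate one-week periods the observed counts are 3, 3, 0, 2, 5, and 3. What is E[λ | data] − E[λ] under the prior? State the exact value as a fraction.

-34/55

Total count: 3 + 3 + 0 + 2 + 5 + 3 = 16.
Total exposure: 6 weeks.
Posterior: α' = 19 + 16 = 35, β' = 5 + 6 = 11.
Posterior mean = 35/11 = 35/11; prior mean = 19/5 = 19/5. Difference = 35/11 − 19/5 = -34/55.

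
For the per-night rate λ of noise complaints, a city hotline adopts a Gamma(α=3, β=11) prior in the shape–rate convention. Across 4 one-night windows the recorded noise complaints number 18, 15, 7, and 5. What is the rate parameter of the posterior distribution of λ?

15

Total count: 18 + 15 + 7 + 5 = 45.
Total exposure: 4 nights.
Posterior: α' = 3 + 45 = 48, β' = 11 + 4 = 15.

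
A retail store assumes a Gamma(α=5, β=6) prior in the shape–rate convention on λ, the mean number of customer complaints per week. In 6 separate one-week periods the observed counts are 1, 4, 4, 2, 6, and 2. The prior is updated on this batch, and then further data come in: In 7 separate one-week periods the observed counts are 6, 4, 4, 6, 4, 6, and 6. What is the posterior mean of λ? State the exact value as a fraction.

Total count: 1 + 4 + 4 + 2 + 6 + 2 = 19.
Total exposure: 6 weeks.
After the first batch: Gamma(5 + 19, 6 + 6) = Gamma(24, 12).
Total count: 6 + 4 + 4 + 6 + 4 + 6 + 6 = 36.
Total exposure: 7 weeks.
After the second batch: Gamma(24 + 36, 12 + 7) = Gamma(60, 19).
Posterior mean = α'/β' = 60/19.

60/19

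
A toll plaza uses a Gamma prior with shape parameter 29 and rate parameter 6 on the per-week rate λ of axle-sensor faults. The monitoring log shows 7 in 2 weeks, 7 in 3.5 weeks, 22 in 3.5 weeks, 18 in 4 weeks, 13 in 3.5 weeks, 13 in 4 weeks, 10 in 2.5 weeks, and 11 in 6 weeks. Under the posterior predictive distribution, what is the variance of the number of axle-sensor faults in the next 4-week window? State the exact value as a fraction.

Total count: 7 + 7 + 22 + 18 + 13 + 13 + 10 + 11 = 101.
Total exposure: 2 + 3.5 + 3.5 + 4 + 3.5 + 4 + 2.5 + 6 = 29 weeks.
The Gamma prior is conjugate for the Poisson rate, so λ | data ~ Gamma(29+101, 6+29) = Gamma(130, 35).
The posterior predictive for a window of length T is Negative Binomial with variance T·α'·(β'+T)/β'² = 4·130·39/1225 = 4056/245.

4056/245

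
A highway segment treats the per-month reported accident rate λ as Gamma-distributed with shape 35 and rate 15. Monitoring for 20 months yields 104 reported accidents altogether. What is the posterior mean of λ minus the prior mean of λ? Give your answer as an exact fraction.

172/105

Total count 104 over total exposure 20 months.
By Gamma–Poisson conjugacy, the posterior is Gamma(α + Σx, β + Σt) = Gamma(35 + 104, 15 + 20) = Gamma(139, 35).
Posterior mean = 139/35 = 139/35; prior mean = 35/15 = 7/3. Difference = 139/35 − 7/3 = 172/105.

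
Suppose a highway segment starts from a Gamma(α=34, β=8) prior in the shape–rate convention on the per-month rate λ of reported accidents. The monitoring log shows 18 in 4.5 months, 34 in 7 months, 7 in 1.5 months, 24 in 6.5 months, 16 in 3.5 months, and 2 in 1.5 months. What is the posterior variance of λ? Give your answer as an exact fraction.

Total count: 18 + 34 + 7 + 24 + 16 + 2 = 101.
Total exposure: 4.5 + 7 + 1.5 + 6.5 + 3.5 + 1.5 = 24.5 months.
The Gamma prior is conjugate for the Poisson rate, so λ | data ~ Gamma(34+101, 8+24.5) = Gamma(135, 65/2).
Posterior variance = α'/β'² = 135/(4225/4) = 108/845.

108/845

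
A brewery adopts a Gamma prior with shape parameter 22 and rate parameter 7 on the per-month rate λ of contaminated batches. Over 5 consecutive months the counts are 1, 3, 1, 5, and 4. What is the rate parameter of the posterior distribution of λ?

Total count: 1 + 3 + 1 + 5 + 4 = 14.
Total exposure: 5 months.
The Gamma prior is conjugate for the Poisson rate, so λ | data ~ Gamma(22+14, 7+5) = Gamma(36, 12).

12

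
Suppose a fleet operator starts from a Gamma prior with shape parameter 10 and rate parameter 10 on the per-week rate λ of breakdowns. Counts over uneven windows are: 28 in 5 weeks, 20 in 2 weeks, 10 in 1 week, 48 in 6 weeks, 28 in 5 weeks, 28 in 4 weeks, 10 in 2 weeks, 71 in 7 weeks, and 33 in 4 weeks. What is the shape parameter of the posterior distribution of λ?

286

Total count: 28 + 20 + 10 + 48 + 28 + 28 + 10 + 71 + 33 = 276.
Total exposure: 5 + 2 + 1 + 6 + 5 + 4 + 2 + 7 + 4 = 36 weeks.
The Gamma prior is conjugate for the Poisson rate, so λ | data ~ Gamma(10+276, 10+36) = Gamma(286, 46).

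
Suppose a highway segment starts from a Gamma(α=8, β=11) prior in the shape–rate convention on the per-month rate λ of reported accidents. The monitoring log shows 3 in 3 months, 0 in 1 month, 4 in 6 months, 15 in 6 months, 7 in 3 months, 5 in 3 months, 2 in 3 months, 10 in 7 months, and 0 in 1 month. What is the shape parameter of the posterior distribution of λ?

54

Total count: 3 + 0 + 4 + 15 + 7 + 5 + 2 + 10 + 0 = 46.
Total exposure: 3 + 1 + 6 + 6 + 3 + 3 + 3 + 7 + 1 = 33 months.
Gamma(α, β) with Poisson data over total exposure Σt gives posterior Gamma(α+Σx, β+Σt) = Gamma(54, 44).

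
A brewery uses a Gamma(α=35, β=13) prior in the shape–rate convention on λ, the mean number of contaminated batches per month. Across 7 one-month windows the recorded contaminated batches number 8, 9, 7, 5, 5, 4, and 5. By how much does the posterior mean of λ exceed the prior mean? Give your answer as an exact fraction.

Total count: 8 + 9 + 7 + 5 + 5 + 4 + 5 = 43.
Total exposure: 7 months.
Gamma(α, β) with Poisson data over total exposure Σt gives posterior Gamma(α+Σx, β+Σt) = Gamma(78, 20).
Posterior mean = 78/20 = 39/10; prior mean = 35/13 = 35/13. Difference = 39/10 − 35/13 = 157/130.

157/130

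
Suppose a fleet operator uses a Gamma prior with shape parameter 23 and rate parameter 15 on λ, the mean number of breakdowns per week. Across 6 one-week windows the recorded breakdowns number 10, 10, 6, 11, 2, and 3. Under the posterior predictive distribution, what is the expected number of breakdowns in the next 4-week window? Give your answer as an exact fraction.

260/21

Total count: 10 + 10 + 6 + 11 + 2 + 3 = 42.
Total exposure: 6 weeks.
Conjugate update: add total count to the shape and total exposure to the rate, giving Gamma(65, 21).
Predictive mean over a 4-week window = T·E[λ|data] = 4·65/21 = 260/21.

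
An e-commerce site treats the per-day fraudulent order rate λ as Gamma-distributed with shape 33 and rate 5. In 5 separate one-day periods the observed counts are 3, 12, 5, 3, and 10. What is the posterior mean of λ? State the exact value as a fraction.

33/5

Total count: 3 + 12 + 5 + 3 + 10 = 33.
Total exposure: 5 days.
Posterior: α' = 33 + 33 = 66, β' = 5 + 5 = 10.
Posterior mean = α'/β' = 66/10 = 33/5.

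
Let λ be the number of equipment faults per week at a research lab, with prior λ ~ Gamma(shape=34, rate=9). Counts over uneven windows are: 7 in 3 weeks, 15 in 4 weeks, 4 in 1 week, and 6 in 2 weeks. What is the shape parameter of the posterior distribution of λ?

66

Total count: 7 + 15 + 4 + 6 = 32.
Total exposure: 3 + 4 + 1 + 2 = 10 weeks.
Posterior: α' = 34 + 32 = 66, β' = 9 + 10 = 19.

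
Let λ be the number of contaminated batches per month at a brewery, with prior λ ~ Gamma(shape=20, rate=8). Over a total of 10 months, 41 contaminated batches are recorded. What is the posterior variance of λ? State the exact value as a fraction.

61/324

Total count 41 over total exposure 10 months.
Conjugate update: add total count to the shape and total exposure to the rate, giving Gamma(61, 18).
Posterior variance = α'/β'² = 61/324.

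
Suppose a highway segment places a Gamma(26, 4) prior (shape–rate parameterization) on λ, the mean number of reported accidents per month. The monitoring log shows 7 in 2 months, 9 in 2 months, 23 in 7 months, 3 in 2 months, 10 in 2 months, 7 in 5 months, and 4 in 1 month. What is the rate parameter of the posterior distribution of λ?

25

Total count: 7 + 9 + 23 + 3 + 10 + 7 + 4 = 63.
Total exposure: 2 + 2 + 7 + 2 + 2 + 5 + 1 = 21 months.
Gamma(α, β) with Poisson data over total exposure Σt gives posterior Gamma(α+Σx, β+Σt) = Gamma(89, 25).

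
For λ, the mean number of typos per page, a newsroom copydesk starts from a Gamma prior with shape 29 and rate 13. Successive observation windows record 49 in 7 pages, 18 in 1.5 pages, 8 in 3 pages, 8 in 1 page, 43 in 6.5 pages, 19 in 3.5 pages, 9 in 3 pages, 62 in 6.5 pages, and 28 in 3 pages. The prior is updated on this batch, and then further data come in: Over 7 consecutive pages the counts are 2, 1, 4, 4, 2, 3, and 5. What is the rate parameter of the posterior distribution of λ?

55

Total count: 49 + 18 + 8 + 8 + 43 + 19 + 9 + 62 + 28 = 244.
Total exposure: 7 + 1.5 + 3 + 1 + 6.5 + 3.5 + 3 + 6.5 + 3 = 35 pages.
After the first batch: Gamma(29 + 244, 13 + 35) = Gamma(273, 48).
Total count: 2 + 1 + 4 + 4 + 2 + 3 + 5 = 21.
Total exposure: 7 pages.
After the second batch: Gamma(273 + 21, 48 + 7) = Gamma(294, 55).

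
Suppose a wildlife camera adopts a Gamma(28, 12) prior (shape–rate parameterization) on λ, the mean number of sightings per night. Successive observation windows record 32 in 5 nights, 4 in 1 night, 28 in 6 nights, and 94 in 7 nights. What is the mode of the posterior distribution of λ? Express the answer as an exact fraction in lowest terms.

185/31

Total count: 32 + 4 + 28 + 94 = 158.
Total exposure: 5 + 1 + 6 + 7 = 19 nights.
By Gamma–Poisson conjugacy, the posterior is Gamma(α + Σx, β + Σt) = Gamma(28 + 158, 12 + 19) = Gamma(186, 31).
Posterior mode = (α'−1)/β' = 185/31.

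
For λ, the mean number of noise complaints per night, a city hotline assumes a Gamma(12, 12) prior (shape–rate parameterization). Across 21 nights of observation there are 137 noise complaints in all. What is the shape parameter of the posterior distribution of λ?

Total count 137 over total exposure 21 nights.
Conjugate update: add total count to the shape and total exposure to the rate, giving Gamma(149, 33).

149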